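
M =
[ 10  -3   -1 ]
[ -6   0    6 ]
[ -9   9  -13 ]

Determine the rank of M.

3

Row reduce to echelon form.
R2 ← R2 + (3/5)·R1: [0, -9/5, 27/5]
R3 ← R3 + (9/10)·R1: [0, 63/10, -139/10]
R3 ← R3 + (7/2)·R2: [0, 0, 5]
Echelon form has 3 nonzero rows, so rank(M) = 3.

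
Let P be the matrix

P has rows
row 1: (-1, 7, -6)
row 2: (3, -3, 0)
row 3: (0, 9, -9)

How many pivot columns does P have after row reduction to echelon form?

Row reduce to echelon form.
R2 ← R2 + (3)·R1: [0, 18, -18]
R3 ← R3 − (1/2)·R2: [0, 0, 0]
Echelon form has 2 nonzero rows, so rank(P) = 2.
Each nonzero row contributes one pivot column: 2 pivot columns.

2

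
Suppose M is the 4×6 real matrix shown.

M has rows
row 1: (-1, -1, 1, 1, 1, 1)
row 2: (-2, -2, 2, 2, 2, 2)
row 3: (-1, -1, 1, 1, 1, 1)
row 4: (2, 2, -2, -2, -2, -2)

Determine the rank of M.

Row reduce to echelon form.
R2 ← R2 − (2)·R1: [0, 0, 0, 0, 0, 0]
R3 ← R3 − R1: [0, 0, 0, 0, 0, 0]
R4 ← R4 + (2)·R1: [0, 0, 0, 0, 0, 0]
Echelon form has 1 nonzero row, so rank(M) = 1.

1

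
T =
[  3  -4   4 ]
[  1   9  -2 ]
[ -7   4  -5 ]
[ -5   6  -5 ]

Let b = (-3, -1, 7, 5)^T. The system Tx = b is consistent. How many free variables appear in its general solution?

Row reduce the augmented matrix [T | b].
R2 ← R2 − (1/3)·R1: [0, 31/3, -10/3, 0]
R3 ← R3 + (7/3)·R1: [0, -16/3, 13/3, 0]
R4 ← R4 + (5/3)·R1: [0, -2/3, 5/3, 0]
R3 ← R3 + (16/31)·R2: [0, 0, 81/31, 0]
R4 ← R4 + (2/31)·R2: [0, 0, 45/31, 0]
R4 ← R4 − (5/9)·R3: [0, 0, 0, 0]
The echelon form has 3 nonzero rows, and every pivot lies in the first 3 columns, so rank(T) = rank([T|b]) = 3.
The system is consistent.
Free variables = (unknowns) − (rank) = 3 − 3 = 0.

0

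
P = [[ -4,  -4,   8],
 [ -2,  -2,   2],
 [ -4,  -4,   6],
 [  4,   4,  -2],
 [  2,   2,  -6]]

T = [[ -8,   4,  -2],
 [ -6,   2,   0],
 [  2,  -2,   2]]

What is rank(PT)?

First compute PT:
[[ 72, -40,  24],
 [ 32, -16,   8],
 [ 68, -36,  20],
 [-60,  28, -12],
 [-40,  24, -16]]
Now row reduce the product.
R2 ← R2 − (4/9)·R1: [0, 16/9, -8/3]
R3 ← R3 − (17/18)·R1: [0, 16/9, -8/3]
R4 ← R4 + (5/6)·R1: [0, -16/3, 8]
R5 ← R5 + (5/9)·R1: [0, 16/9, -8/3]
R3 ← R3 − R2: [0, 0, 0]
R4 ← R4 + (3)·R2: [0, 0, 0]
R5 ← R5 − R2: [0, 0, 0]
2 nonzero rows, so rank(PT) = 2.

2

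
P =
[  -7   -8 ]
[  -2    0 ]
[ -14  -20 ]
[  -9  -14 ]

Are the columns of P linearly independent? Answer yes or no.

yes

Row reduce P to echelon form.
R2 ← R2 − (2/7)·R1: [0, 16/7]
R3 ← R3 − (2)·R1: [0, -4]
R4 ← R4 − (9/7)·R1: [0, -26/7]
R3 ← R3 + (7/4)·R2: [0, 0]
R4 ← R4 + (13/8)·R2: [0, 0]
2 pivots among 2 columns.
Every column is a pivot column, so the columns are linearly independent.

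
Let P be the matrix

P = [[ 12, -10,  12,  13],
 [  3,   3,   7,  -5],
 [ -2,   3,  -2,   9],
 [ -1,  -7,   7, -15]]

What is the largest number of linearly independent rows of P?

Row reduce to echelon form.
R2 ← R2 − (1/4)·R1: [0, 11/2, 4, -33/4]
R3 ← R3 + (1/6)·R1: [0, 4/3, 0, 67/6]
R4 ← R4 + (1/12)·R1: [0, -47/6, 8, -167/12]
R3 ← R3 − (8/33)·R2: [0, 0, -32/33, 79/6]
R4 ← R4 + (47/33)·R2: [0, 0, 452/33, -77/3]
R4 ← R4 + (113/8)·R3: [0, 0, 0, 2565/16]
Echelon form has 4 nonzero rows, so rank(P) = 4.
The rank gives the maximum number of linearly independent rows: 4.

4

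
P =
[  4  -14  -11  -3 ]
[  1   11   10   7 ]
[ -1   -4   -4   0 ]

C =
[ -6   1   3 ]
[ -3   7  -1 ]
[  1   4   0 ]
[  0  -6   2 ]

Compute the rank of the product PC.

First compute PC:
[[  7, -120,  20],
 [-29,  76,   6],
 [ 14, -45,   1]]
Now row reduce the product.
R2 ← R2 + (29/7)·R1: [0, -2948/7, 622/7]
R3 ← R3 − (2)·R1: [0, 195, -39]
R3 ← R3 + (1365/2948)·R2: [0, 0, 3159/1474]
3 nonzero rows, so rank(PC) = 3.

3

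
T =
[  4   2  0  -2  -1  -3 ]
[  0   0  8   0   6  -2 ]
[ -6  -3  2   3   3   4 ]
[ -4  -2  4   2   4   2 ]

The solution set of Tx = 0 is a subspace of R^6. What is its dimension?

4

Row reduce to echelon form.
R3 ← R3 + (3/2)·R1: [0, 0, 2, 0, 3/2, -1/2]
R4 ← R4 + R1: [0, 0, 4, 0, 3, -1]
R3 ← R3 − (1/4)·R2: [0, 0, 0, 0, 0, 0]
R4 ← R4 − (1/2)·R2: [0, 0, 0, 0, 0, 0]
2 nonzero rows, so rank(T) = 2.
T has 6 columns; by rank–nullity, nullity = 6 − 2 = 4.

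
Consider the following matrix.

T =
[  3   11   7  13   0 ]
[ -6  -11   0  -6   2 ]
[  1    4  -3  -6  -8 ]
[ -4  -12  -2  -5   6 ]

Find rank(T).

3

Row reduce to echelon form.
R2 ← R2 + (2)·R1: [0, 11, 14, 20, 2]
R3 ← R3 − (1/3)·R1: [0, 1/3, -16/3, -31/3, -8]
R4 ← R4 + (4/3)·R1: [0, 8/3, 22/3, 37/3, 6]
R3 ← R3 − (1/33)·R2: [0, 0, -190/33, -361/33, -266/33]
R4 ← R4 − (8/33)·R2: [0, 0, 130/33, 247/33, 182/33]
R4 ← R4 + (13/19)·R3: [0, 0, 0, 0, 0]
Echelon form has 3 nonzero rows, so rank(T) = 3.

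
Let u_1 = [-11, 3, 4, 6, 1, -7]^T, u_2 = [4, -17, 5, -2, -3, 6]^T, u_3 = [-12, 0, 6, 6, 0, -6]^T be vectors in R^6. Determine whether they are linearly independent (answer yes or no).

Form the matrix with these vectors as rows and row reduce.
R2 ← R2 + (4/11)·R1: [0, -175/11, 71/11, 2/11, -29/11, 38/11]
R3 ← R3 − (12/11)·R1: [0, -36/11, 18/11, -6/11, -12/11, 18/11]
R3 ← R3 − (36/175)·R2: [0, 0, 54/175, -102/175, -96/175, 162/175]
3 nonzero rows, so the 3 vectors span a space of dimension 3.
Since 3 = 3, the vectors are linearly independent.

yes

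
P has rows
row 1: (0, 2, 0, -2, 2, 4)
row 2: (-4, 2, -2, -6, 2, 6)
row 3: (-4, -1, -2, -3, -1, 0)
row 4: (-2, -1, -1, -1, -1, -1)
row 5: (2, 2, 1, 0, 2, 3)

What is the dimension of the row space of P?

Row reduce to echelon form.
Swap R1 ↔ R2
R3 ← R3 − R1: [0, -3, 0, 3, -3, -6]
R4 ← R4 − (1/2)·R1: [0, -2, 0, 2, -2, -4]
R5 ← R5 + (1/2)·R1: [0, 3, 0, -3, 3, 6]
R3 ← R3 + (3/2)·R2: [0, 0, 0, 0, 0, 0]
R4 ← R4 + R2: [0, 0, 0, 0, 0, 0]
R5 ← R5 − (3/2)·R2: [0, 0, 0, 0, 0, 0]
Echelon form has 2 nonzero rows, so rank(P) = 2.
The row space has dimension equal to the rank: 2.

2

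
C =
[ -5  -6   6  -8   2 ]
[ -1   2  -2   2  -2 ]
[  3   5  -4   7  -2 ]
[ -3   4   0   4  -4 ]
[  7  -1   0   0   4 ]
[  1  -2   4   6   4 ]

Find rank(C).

Row reduce to echelon form.
R2 ← R2 − (1/5)·R1: [0, 16/5, -16/5, 18/5, -12/5]
R3 ← R3 + (3/5)·R1: [0, 7/5, -2/5, 11/5, -4/5]
R4 ← R4 − (3/5)·R1: [0, 38/5, -18/5, 44/5, -26/5]
R5 ← R5 + (7/5)·R1: [0, -47/5, 42/5, -56/5, 34/5]
R6 ← R6 + (1/5)·R1: [0, -16/5, 26/5, 22/5, 22/5]
R3 ← R3 − (7/16)·R2: [0, 0, 1, 5/8, 1/4]
R4 ← R4 − (19/8)·R2: [0, 0, 4, 1/4, 1/2]
R5 ← R5 + (47/16)·R2: [0, 0, -1, -5/8, -1/4]
R6 ← R6 + R2: [0, 0, 2, 8, 2]
R4 ← R4 − (4)·R3: [0, 0, 0, -9/4, -1/2]
R5 ← R5 + R3: [0, 0, 0, 0, 0]
R6 ← R6 − (2)·R3: [0, 0, 0, 27/4, 3/2]
R6 ← R6 + (3)·R4: [0, 0, 0, 0, 0]
Echelon form has 4 nonzero rows, so rank(C) = 4.

4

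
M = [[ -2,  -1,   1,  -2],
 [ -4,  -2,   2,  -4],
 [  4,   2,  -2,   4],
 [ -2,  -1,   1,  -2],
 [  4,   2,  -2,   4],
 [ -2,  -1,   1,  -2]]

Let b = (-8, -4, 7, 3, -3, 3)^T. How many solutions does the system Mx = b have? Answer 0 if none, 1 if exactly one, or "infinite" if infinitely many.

Row reduce the augmented matrix [M | b].
R2 ← R2 − (2)·R1: [0, 0, 0, 0, 12]
R3 ← R3 + (2)·R1: [0, 0, 0, 0, -9]
R4 ← R4 − R1: [0, 0, 0, 0, 11]
R5 ← R5 + (2)·R1: [0, 0, 0, 0, -19]
R6 ← R6 − R1: [0, 0, 0, 0, 11]
R3 ← R3 + (3/4)·R2: [0, 0, 0, 0, 0]
R4 ← R4 − (11/12)·R2: [0, 0, 0, 0, 0]
R5 ← R5 + (19/12)·R2: [0, 0, 0, 0, 0]
R6 ← R6 − (11/12)·R2: [0, 0, 0, 0, 0]
The echelon form has 2 nonzero rows; the last pivot sits in the augmented column, so rank(M) = 1 but rank([M|b]) = 2.
Since the ranks differ, the system is inconsistent.
It has no solutions.

0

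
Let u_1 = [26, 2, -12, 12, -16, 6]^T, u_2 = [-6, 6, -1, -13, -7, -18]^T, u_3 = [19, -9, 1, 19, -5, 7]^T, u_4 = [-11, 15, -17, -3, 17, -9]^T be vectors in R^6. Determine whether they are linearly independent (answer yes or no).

yes

Form the matrix with these vectors as rows and row reduce.
R2 ← R2 + (3/13)·R1: [0, 84/13, -49/13, -133/13, -139/13, -216/13]
R3 ← R3 − (19/26)·R1: [0, -136/13, 127/13, 133/13, 87/13, 34/13]
R4 ← R4 + (11/26)·R1: [0, 206/13, -287/13, 27/13, 133/13, -84/13]
R3 ← R3 + (34/21)·R2: [0, 0, 11/3, -19/3, -223/21, -170/7]
R4 ← R4 − (103/42)·R2: [0, 0, -77/6, 163/6, 1531/42, 240/7]
R4 ← R4 + (7/2)·R3: [0, 0, 0, 5, -5/7, -355/7]
4 nonzero rows, so the 4 vectors span a space of dimension 4.
Since 4 = 4, the vectors are linearly independent.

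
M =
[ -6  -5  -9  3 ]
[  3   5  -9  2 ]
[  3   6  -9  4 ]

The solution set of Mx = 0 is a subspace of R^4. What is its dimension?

Row reduce to echelon form.
R2 ← R2 + (1/2)·R1: [0, 5/2, -27/2, 7/2]
R3 ← R3 + (1/2)·R1: [0, 7/2, -27/2, 11/2]
R3 ← R3 − (7/5)·R2: [0, 0, 27/5, 3/5]
3 nonzero rows, so rank(M) = 3.
M has 4 columns; by rank–nullity, nullity = 4 − 3 = 1.

1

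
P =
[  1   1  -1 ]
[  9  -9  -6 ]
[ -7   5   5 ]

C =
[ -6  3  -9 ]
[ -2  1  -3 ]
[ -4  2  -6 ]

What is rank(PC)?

1

First compute PC:
[[ -4,   2,  -6],
 [-12,   6, -18],
 [ 12,  -6,  18]]
Now row reduce the product.
R2 ← R2 − (3)·R1: [0, 0, 0]
R3 ← R3 + (3)·R1: [0, 0, 0]
1 nonzero row, so rank(PC) = 1.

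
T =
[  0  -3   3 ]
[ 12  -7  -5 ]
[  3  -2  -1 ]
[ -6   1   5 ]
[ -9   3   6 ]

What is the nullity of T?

1

Row reduce to echelon form.
Swap R1 ↔ R2
R3 ← R3 − (1/4)·R1: [0, -1/4, 1/4]
R4 ← R4 + (1/2)·R1: [0, -5/2, 5/2]
R5 ← R5 + (3/4)·R1: [0, -9/4, 9/4]
R3 ← R3 − (1/12)·R2: [0, 0, 0]
R4 ← R4 − (5/6)·R2: [0, 0, 0]
R5 ← R5 − (3/4)·R2: [0, 0, 0]
2 nonzero rows, so rank(T) = 2.
T has 3 columns; by rank–nullity, nullity = 3 − 2 = 1.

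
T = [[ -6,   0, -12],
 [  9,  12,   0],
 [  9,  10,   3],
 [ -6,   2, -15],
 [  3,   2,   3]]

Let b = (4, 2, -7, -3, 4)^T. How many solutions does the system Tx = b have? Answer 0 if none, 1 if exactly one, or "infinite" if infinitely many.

0

Row reduce the augmented matrix [T | b].
R2 ← R2 + (3/2)·R1: [0, 12, -18, 8]
R3 ← R3 + (3/2)·R1: [0, 10, -15, -1]
R4 ← R4 − R1: [0, 2, -3, -7]
R5 ← R5 + (1/2)·R1: [0, 2, -3, 6]
R3 ← R3 − (5/6)·R2: [0, 0, 0, -23/3]
R4 ← R4 − (1/6)·R2: [0, 0, 0, -25/3]
R5 ← R5 − (1/6)·R2: [0, 0, 0, 14/3]
R4 ← R4 − (25/23)·R3: [0, 0, 0, 0]
R5 ← R5 + (14/23)·R3: [0, 0, 0, 0]
The echelon form has 3 nonzero rows; the last pivot sits in the augmented column, so rank(T) = 2 but rank([T|b]) = 3.
Since the ranks differ, the system is inconsistent.
It has no solutions.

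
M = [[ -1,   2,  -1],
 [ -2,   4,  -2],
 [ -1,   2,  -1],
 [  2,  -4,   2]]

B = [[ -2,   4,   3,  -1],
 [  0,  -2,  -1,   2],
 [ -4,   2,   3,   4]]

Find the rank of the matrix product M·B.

1

First compute MB:
[[  6, -10,  -8,   1],
 [ 12, -20, -16,   2],
 [  6, -10,  -8,   1],
 [-12,  20,  16,  -2]]
Now row reduce the product.
R2 ← R2 − (2)·R1: [0, 0, 0, 0]
R3 ← R3 − R1: [0, 0, 0, 0]
R4 ← R4 + (2)·R1: [0, 0, 0, 0]
1 nonzero row, so rank(MB) = 1.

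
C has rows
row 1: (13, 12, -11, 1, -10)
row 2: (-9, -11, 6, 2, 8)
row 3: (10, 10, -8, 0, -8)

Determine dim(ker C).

Row reduce to echelon form.
R2 ← R2 + (9/13)·R1: [0, -35/13, -21/13, 35/13, 14/13]
R3 ← R3 − (10/13)·R1: [0, 10/13, 6/13, -10/13, -4/13]
R3 ← R3 + (2/7)·R2: [0, 0, 0, 0, 0]
2 nonzero rows, so rank(C) = 2.
C has 5 columns; by rank–nullity, nullity = 5 − 2 = 3.

3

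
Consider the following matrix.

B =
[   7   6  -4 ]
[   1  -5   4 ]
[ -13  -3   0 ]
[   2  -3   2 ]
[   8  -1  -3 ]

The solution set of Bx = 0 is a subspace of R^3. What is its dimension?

Row reduce to echelon form.
R2 ← R2 − (1/7)·R1: [0, -41/7, 32/7]
R3 ← R3 + (13/7)·R1: [0, 57/7, -52/7]
R4 ← R4 − (2/7)·R1: [0, -33/7, 22/7]
R5 ← R5 − (8/7)·R1: [0, -55/7, 11/7]
R3 ← R3 + (57/41)·R2: [0, 0, -44/41]
R4 ← R4 − (33/41)·R2: [0, 0, -22/41]
R5 ← R5 − (55/41)·R2: [0, 0, -187/41]
R4 ← R4 − (1/2)·R3: [0, 0, 0]
R5 ← R5 − (17/4)·R3: [0, 0, 0]
3 nonzero rows, so rank(B) = 3.
B has 3 columns; by rank–nullity, nullity = 3 − 3 = 0.

0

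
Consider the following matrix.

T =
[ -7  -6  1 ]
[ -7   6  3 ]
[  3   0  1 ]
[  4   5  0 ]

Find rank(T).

3

Row reduce to echelon form.
R2 ← R2 − R1: [0, 12, 2]
R3 ← R3 + (3/7)·R1: [0, -18/7, 10/7]
R4 ← R4 + (4/7)·R1: [0, 11/7, 4/7]
R3 ← R3 + (3/14)·R2: [0, 0, 13/7]
R4 ← R4 − (11/84)·R2: [0, 0, 13/42]
R4 ← R4 − (1/6)·R3: [0, 0, 0]
Echelon form has 3 nonzero rows, so rank(T) = 3.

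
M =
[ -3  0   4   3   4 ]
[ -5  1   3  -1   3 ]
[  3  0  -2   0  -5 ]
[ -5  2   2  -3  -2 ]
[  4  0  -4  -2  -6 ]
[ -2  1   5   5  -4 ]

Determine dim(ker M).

2

Row reduce to echelon form.
R2 ← R2 − (5/3)·R1: [0, 1, -11/3, -6, -11/3]
R3 ← R3 + R1: [0, 0, 2, 3, -1]
R4 ← R4 − (5/3)·R1: [0, 2, -14/3, -8, -26/3]
R5 ← R5 + (4/3)·R1: [0, 0, 4/3, 2, -2/3]
R6 ← R6 − (2/3)·R1: [0, 1, 7/3, 3, -20/3]
R4 ← R4 − (2)·R2: [0, 0, 8/3, 4, -4/3]
R6 ← R6 − R2: [0, 0, 6, 9, -3]
R4 ← R4 − (4/3)·R3: [0, 0, 0, 0, 0]
R5 ← R5 − (2/3)·R3: [0, 0, 0, 0, 0]
R6 ← R6 − (3)·R3: [0, 0, 0, 0, 0]
3 nonzero rows, so rank(M) = 3.
M has 5 columns; by rank–nullity, nullity = 5 − 3 = 2.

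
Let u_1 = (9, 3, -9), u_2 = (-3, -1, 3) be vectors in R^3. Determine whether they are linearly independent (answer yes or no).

Form the matrix with these vectors as rows and row reduce.
R2 ← R2 + (1/3)·R1: [0, 0, 0]
1 nonzero row, so the 2 vectors span a space of dimension 1.
Since 1 < 2, the vectors are linearly dependent.

no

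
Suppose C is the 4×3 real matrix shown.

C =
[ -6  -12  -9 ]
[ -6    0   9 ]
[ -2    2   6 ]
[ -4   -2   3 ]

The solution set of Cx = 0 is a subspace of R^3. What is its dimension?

1

Row reduce to echelon form.
R2 ← R2 − R1: [0, 12, 18]
R3 ← R3 − (1/3)·R1: [0, 6, 9]
R4 ← R4 − (2/3)·R1: [0, 6, 9]
R3 ← R3 − (1/2)·R2: [0, 0, 0]
R4 ← R4 − (1/2)·R2: [0, 0, 0]
2 nonzero rows, so rank(C) = 2.
C has 3 columns; by rank–nullity, nullity = 3 − 2 = 1.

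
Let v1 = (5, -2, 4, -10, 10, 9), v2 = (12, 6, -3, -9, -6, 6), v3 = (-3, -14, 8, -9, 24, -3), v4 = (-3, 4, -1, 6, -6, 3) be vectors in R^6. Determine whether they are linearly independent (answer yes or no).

Form the matrix with these vectors as rows and row reduce.
R2 ← R2 − (12/5)·R1: [0, 54/5, -63/5, 15, -30, -78/5]
R3 ← R3 + (3/5)·R1: [0, -76/5, 52/5, -15, 30, 12/5]
R4 ← R4 + (3/5)·R1: [0, 14/5, 7/5, 0, 0, 42/5]
R3 ← R3 + (38/27)·R2: [0, 0, -22/3, 55/9, -110/9, -176/9]
R4 ← R4 − (7/27)·R2: [0, 0, 14/3, -35/9, 70/9, 112/9]
R4 ← R4 + (7/11)·R3: [0, 0, 0, 0, 0, 0]
3 nonzero rows, so the 4 vectors span a space of dimension 3.
Since 3 < 4, the vectors are linearly dependent.

no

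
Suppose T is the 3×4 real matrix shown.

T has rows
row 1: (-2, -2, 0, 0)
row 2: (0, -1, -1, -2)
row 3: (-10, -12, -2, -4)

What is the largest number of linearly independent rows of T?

2

Row reduce to echelon form.
R3 ← R3 − (5)·R1: [0, -2, -2, -4]
R3 ← R3 − (2)·R2: [0, 0, 0, 0]
Echelon form has 2 nonzero rows, so rank(T) = 2.
The rank gives the maximum number of linearly independent rows: 2.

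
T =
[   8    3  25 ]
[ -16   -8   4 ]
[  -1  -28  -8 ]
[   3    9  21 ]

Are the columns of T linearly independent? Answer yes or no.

yes

Row reduce T to echelon form.
R2 ← R2 + (2)·R1: [0, -2, 54]
R3 ← R3 + (1/8)·R1: [0, -221/8, -39/8]
R4 ← R4 − (3/8)·R1: [0, 63/8, 93/8]
R3 ← R3 − (221/16)·R2: [0, 0, -3003/4]
R4 ← R4 + (63/16)·R2: [0, 0, 897/4]
R4 ← R4 + (23/77)·R3: [0, 0, 0]
3 pivots among 3 columns.
Every column is a pivot column, so the columns are linearly independent.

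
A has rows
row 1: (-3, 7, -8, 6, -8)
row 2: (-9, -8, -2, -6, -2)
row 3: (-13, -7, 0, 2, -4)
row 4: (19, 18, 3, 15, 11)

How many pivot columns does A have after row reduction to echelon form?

4

Row reduce to echelon form.
R2 ← R2 − (3)·R1: [0, -29, 22, -24, 22]
R3 ← R3 − (13/3)·R1: [0, -112/3, 104/3, -24, 92/3]
R4 ← R4 + (19/3)·R1: [0, 187/3, -143/3, 53, -119/3]
R3 ← R3 − (112/87)·R2: [0, 0, 184/29, 200/29, 68/29]
R4 ← R4 + (187/87)·R2: [0, 0, -11/29, 41/29, 221/29]
R4 ← R4 + (11/184)·R3: [0, 0, 0, 42/23, 357/46]
Echelon form has 4 nonzero rows, so rank(A) = 4.
Each nonzero row contributes one pivot column: 4 pivot columns.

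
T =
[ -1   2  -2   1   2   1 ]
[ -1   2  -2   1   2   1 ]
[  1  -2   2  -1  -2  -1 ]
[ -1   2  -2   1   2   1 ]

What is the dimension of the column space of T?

1

Row reduce to echelon form.
R2 ← R2 − R1: [0, 0, 0, 0, 0, 0]
R3 ← R3 + R1: [0, 0, 0, 0, 0, 0]
R4 ← R4 − R1: [0, 0, 0, 0, 0, 0]
Echelon form has 1 nonzero row, so rank(T) = 1.
The column space has dimension equal to the rank: 1.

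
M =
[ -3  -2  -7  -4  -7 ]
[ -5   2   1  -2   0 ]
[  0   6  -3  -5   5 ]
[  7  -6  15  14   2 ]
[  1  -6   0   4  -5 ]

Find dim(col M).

Row reduce to echelon form.
R2 ← R2 − (5/3)·R1: [0, 16/3, 38/3, 14/3, 35/3]
R4 ← R4 + (7/3)·R1: [0, -32/3, -4/3, 14/3, -43/3]
R5 ← R5 + (1/3)·R1: [0, -20/3, -7/3, 8/3, -22/3]
R3 ← R3 − (9/8)·R2: [0, 0, -69/4, -41/4, -65/8]
R4 ← R4 + (2)·R2: [0, 0, 24, 14, 9]
R5 ← R5 + (5/4)·R2: [0, 0, 27/2, 17/2, 29/4]
R4 ← R4 + (32/23)·R3: [0, 0, 0, -6/23, -53/23]
R5 ← R5 + (18/23)·R3: [0, 0, 0, 11/23, 41/46]
R5 ← R5 + (11/6)·R4: [0, 0, 0, 0, -10/3]
Echelon form has 5 nonzero rows, so rank(M) = 5.
The column space has dimension equal to the rank: 5.

5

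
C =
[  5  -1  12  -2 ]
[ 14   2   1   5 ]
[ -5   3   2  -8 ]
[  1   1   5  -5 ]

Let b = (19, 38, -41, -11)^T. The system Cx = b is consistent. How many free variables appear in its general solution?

Row reduce the augmented matrix [C | b].
R2 ← R2 − (14/5)·R1: [0, 24/5, -163/5, 53/5, -76/5]
R3 ← R3 + R1: [0, 2, 14, -10, -22]
R4 ← R4 − (1/5)·R1: [0, 6/5, 13/5, -23/5, -74/5]
R3 ← R3 − (5/12)·R2: [0, 0, 331/12, -173/12, -47/3]
R4 ← R4 − (1/4)·R2: [0, 0, 43/4, -29/4, -11]
R4 ← R4 − (129/331)·R3: [0, 0, 0, -540/331, -1620/331]
The echelon form has 4 nonzero rows, and every pivot lies in the first 4 columns, so rank(C) = rank([C|b]) = 4.
The system is consistent.
Free variables = (unknowns) − (rank) = 4 − 4 = 0.

0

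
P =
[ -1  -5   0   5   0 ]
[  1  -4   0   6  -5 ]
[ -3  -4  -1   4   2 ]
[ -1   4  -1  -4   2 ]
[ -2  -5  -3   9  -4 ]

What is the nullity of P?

1

Row reduce to echelon form.
R2 ← R2 + R1: [0, -9, 0, 11, -5]
R3 ← R3 − (3)·R1: [0, 11, -1, -11, 2]
R4 ← R4 − R1: [0, 9, -1, -9, 2]
R5 ← R5 − (2)·R1: [0, 5, -3, -1, -4]
R3 ← R3 + (11/9)·R2: [0, 0, -1, 22/9, -37/9]
R4 ← R4 + R2: [0, 0, -1, 2, -3]
R5 ← R5 + (5/9)·R2: [0, 0, -3, 46/9, -61/9]
R4 ← R4 − R3: [0, 0, 0, -4/9, 10/9]
R5 ← R5 − (3)·R3: [0, 0, 0, -20/9, 50/9]
R5 ← R5 − (5)·R4: [0, 0, 0, 0, 0]
4 nonzero rows, so rank(P) = 4.
P has 5 columns; by rank–nullity, nullity = 5 − 4 = 1.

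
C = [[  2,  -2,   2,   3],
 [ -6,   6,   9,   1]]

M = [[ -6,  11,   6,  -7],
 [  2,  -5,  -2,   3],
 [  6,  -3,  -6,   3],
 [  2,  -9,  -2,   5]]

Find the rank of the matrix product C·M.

2

First compute CM:
[[  2,  -1,  -2,   1],
 [104, -132, -104,  92]]
Now row reduce the product.
R2 ← R2 − (52)·R1: [0, -80, 0, 40]
2 nonzero rows, so rank(CM) = 2.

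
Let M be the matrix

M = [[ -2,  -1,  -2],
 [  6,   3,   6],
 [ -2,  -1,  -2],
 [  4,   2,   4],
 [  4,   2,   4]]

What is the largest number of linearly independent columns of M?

1

Row reduce to echelon form.
R2 ← R2 + (3)·R1: [0, 0, 0]
R3 ← R3 − R1: [0, 0, 0]
R4 ← R4 + (2)·R1: [0, 0, 0]
R5 ← R5 + (2)·R1: [0, 0, 0]
Echelon form has 1 nonzero row, so rank(M) = 1.
The rank gives the maximum number of linearly independent columns: 1.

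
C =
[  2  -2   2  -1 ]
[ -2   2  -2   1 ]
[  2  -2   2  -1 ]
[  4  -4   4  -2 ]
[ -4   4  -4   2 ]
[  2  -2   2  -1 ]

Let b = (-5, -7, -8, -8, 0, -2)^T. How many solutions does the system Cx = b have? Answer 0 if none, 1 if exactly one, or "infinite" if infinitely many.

0

Row reduce the augmented matrix [C | b].
R2 ← R2 + R1: [0, 0, 0, 0, -12]
R3 ← R3 − R1: [0, 0, 0, 0, -3]
R4 ← R4 − (2)·R1: [0, 0, 0, 0, 2]
R5 ← R5 + (2)·R1: [0, 0, 0, 0, -10]
R6 ← R6 − R1: [0, 0, 0, 0, 3]
R3 ← R3 − (1/4)·R2: [0, 0, 0, 0, 0]
R4 ← R4 + (1/6)·R2: [0, 0, 0, 0, 0]
R5 ← R5 − (5/6)·R2: [0, 0, 0, 0, 0]
R6 ← R6 + (1/4)·R2: [0, 0, 0, 0, 0]
The echelon form has 2 nonzero rows; the last pivot sits in the augmented column, so rank(C) = 1 but rank([C|b]) = 2.
Since the ranks differ, the system is inconsistent.
It has no solutions.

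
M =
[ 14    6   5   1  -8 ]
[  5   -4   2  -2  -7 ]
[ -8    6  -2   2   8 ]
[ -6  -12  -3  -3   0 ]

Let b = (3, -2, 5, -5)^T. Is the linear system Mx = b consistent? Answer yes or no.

Row reduce the augmented matrix [M | b].
R2 ← R2 − (5/14)·R1: [0, -43/7, 3/14, -33/14, -29/7, -43/14]
R3 ← R3 + (4/7)·R1: [0, 66/7, 6/7, 18/7, 24/7, 47/7]
R4 ← R4 + (3/7)·R1: [0, -66/7, -6/7, -18/7, -24/7, -26/7]
R3 ← R3 + (66/43)·R2: [0, 0, 51/43, -45/43, -126/43, 2]
R4 ← R4 − (66/43)·R2: [0, 0, -51/43, 45/43, 126/43, 1]
R4 ← R4 + R3: [0, 0, 0, 0, 0, 3]
The echelon form has 4 nonzero rows; the last pivot sits in the augmented column, so rank(M) = 3 but rank([M|b]) = 4.
Since the ranks differ, the system is inconsistent.

no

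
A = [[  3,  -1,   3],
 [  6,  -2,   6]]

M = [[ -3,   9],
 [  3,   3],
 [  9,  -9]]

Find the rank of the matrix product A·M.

1

First compute AM:
[[ 15,  -3],
 [ 30,  -6]]
Now row reduce the product.
R2 ← R2 − (2)·R1: [0, 0]
1 nonzero row, so rank(AM) = 1.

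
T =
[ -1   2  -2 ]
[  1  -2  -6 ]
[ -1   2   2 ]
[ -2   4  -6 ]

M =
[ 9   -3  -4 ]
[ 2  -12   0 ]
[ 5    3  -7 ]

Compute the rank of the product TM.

First compute TM:
[[-15, -27,  18],
 [-25,   3,  38],
 [  5, -15, -10],
 [-40, -60,  50]]
Now row reduce the product.
R2 ← R2 − (5/3)·R1: [0, 48, 8]
R3 ← R3 + (1/3)·R1: [0, -24, -4]
R4 ← R4 − (8/3)·R1: [0, 12, 2]
R3 ← R3 + (1/2)·R2: [0, 0, 0]
R4 ← R4 − (1/4)·R2: [0, 0, 0]
2 nonzero rows, so rank(TM) = 2.

2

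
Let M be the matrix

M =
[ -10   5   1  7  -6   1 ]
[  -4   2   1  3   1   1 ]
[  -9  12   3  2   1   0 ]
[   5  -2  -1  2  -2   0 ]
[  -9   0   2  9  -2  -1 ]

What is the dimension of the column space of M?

5

Row reduce to echelon form.
R2 ← R2 − (2/5)·R1: [0, 0, 3/5, 1/5, 17/5, 3/5]
R3 ← R3 − (9/10)·R1: [0, 15/2, 21/10, -43/10, 32/5, -9/10]
R4 ← R4 + (1/2)·R1: [0, 1/2, -1/2, 11/2, -5, 1/2]
R5 ← R5 − (9/10)·R1: [0, -9/2, 11/10, 27/10, 17/5, -19/10]
Swap R2 ↔ R3
R4 ← R4 − (1/15)·R2: [0, 0, -16/25, 434/75, -407/75, 14/25]
R5 ← R5 + (3/5)·R2: [0, 0, 59/25, 3/25, 181/25, -61/25]
R4 ← R4 + (16/15)·R3: [0, 0, 0, 6, -9/5, 6/5]
R5 ← R5 − (59/15)·R3: [0, 0, 0, -2/3, -92/15, -24/5]
R5 ← R5 + (1/9)·R4: [0, 0, 0, 0, -19/3, -14/3]
Echelon form has 5 nonzero rows, so rank(M) = 5.
The column space has dimension equal to the rank: 5.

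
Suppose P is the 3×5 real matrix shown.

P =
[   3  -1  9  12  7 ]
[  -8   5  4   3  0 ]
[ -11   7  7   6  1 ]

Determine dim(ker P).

3

Row reduce to echelon form.
R2 ← R2 + (8/3)·R1: [0, 7/3, 28, 35, 56/3]
R3 ← R3 + (11/3)·R1: [0, 10/3, 40, 50, 80/3]
R3 ← R3 − (10/7)·R2: [0, 0, 0, 0, 0]
2 nonzero rows, so rank(P) = 2.
P has 5 columns; by rank–nullity, nullity = 5 − 2 = 3.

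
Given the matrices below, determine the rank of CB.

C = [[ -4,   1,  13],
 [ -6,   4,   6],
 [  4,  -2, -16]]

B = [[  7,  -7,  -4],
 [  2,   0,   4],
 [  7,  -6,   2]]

First compute CB:
[[ 65, -50,  46],
 [  8,   6,  52],
 [-88,  68, -56]]
Now row reduce the product.
R2 ← R2 − (8/65)·R1: [0, 158/13, 3012/65]
R3 ← R3 + (88/65)·R1: [0, 4/13, 408/65]
R3 ← R3 − (2/79)·R2: [0, 0, 2016/395]
3 nonzero rows, so rank(CB) = 3.

3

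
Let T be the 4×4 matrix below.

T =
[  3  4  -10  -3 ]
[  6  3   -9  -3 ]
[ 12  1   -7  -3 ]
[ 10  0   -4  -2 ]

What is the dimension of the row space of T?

Row reduce to echelon form.
R2 ← R2 − (2)·R1: [0, -5, 11, 3]
R3 ← R3 − (4)·R1: [0, -15, 33, 9]
R4 ← R4 − (10/3)·R1: [0, -40/3, 88/3, 8]
R3 ← R3 − (3)·R2: [0, 0, 0, 0]
R4 ← R4 − (8/3)·R2: [0, 0, 0, 0]
Echelon form has 2 nonzero rows, so rank(T) = 2.
The row space has dimension equal to the rank: 2.

2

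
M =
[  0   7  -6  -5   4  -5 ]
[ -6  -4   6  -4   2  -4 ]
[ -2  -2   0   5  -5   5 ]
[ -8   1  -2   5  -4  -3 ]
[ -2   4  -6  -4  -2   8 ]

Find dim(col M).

4

Row reduce to echelon form.
Swap R1 ↔ R2
R3 ← R3 − (1/3)·R1: [0, -2/3, -2, 19/3, -17/3, 19/3]
R4 ← R4 − (4/3)·R1: [0, 19/3, -10, 31/3, -20/3, 7/3]
R5 ← R5 − (1/3)·R1: [0, 16/3, -8, -8/3, -8/3, 28/3]
R3 ← R3 + (2/21)·R2: [0, 0, -18/7, 41/7, -37/7, 41/7]
R4 ← R4 − (19/21)·R2: [0, 0, -32/7, 104/7, -72/7, 48/7]
R5 ← R5 − (16/21)·R2: [0, 0, -24/7, 8/7, -40/7, 92/7]
R4 ← R4 − (16/9)·R3: [0, 0, 0, 40/9, -8/9, -32/9]
R5 ← R5 − (4/3)·R3: [0, 0, 0, -20/3, 4/3, 16/3]
R5 ← R5 + (3/2)·R4: [0, 0, 0, 0, 0, 0]
Echelon form has 4 nonzero rows, so rank(M) = 4.
The column space has dimension equal to the rank: 4.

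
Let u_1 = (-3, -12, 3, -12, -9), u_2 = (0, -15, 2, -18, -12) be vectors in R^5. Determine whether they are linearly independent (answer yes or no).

Form the matrix with these vectors as rows and row reduce.
2 nonzero rows, so the 2 vectors span a space of dimension 2.
Since 2 = 2, the vectors are linearly independent.

yes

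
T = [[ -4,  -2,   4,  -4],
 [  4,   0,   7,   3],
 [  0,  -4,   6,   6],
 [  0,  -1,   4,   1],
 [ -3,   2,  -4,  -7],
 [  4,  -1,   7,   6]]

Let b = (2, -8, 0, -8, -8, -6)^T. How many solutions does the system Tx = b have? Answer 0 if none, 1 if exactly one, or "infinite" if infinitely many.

Row reduce the augmented matrix [T | b].
R2 ← R2 + R1: [0, -2, 11, -1, -6]
R5 ← R5 − (3/4)·R1: [0, 7/2, -7, -4, -19/2]
R6 ← R6 + R1: [0, -3, 11, 2, -4]
R3 ← R3 − (2)·R2: [0, 0, -16, 8, 12]
R4 ← R4 − (1/2)·R2: [0, 0, -3/2, 3/2, -5]
R5 ← R5 + (7/4)·R2: [0, 0, 49/4, -23/4, -20]
R6 ← R6 − (3/2)·R2: [0, 0, -11/2, 7/2, 5]
R4 ← R4 − (3/32)·R3: [0, 0, 0, 3/4, -49/8]
R5 ← R5 + (49/64)·R3: [0, 0, 0, 3/8, -173/16]
R6 ← R6 − (11/32)·R3: [0, 0, 0, 3/4, 7/8]
R5 ← R5 − (1/2)·R4: [0, 0, 0, 0, -31/4]
R6 ← R6 − R4: [0, 0, 0, 0, 7]
R6 ← R6 + (28/31)·R5: [0, 0, 0, 0, 0]
The echelon form has 5 nonzero rows; the last pivot sits in the augmented column, so rank(T) = 4 but rank([T|b]) = 5.
Since the ranks differ, the system is inconsistent.
It has no solutions.

0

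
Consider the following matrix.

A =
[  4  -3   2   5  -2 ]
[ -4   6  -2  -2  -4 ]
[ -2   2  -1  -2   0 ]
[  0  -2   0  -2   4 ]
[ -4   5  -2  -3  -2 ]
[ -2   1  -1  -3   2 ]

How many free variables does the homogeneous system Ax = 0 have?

Row reduce to echelon form.
R2 ← R2 + R1: [0, 3, 0, 3, -6]
R3 ← R3 + (1/2)·R1: [0, 1/2, 0, 1/2, -1]
R5 ← R5 + R1: [0, 2, 0, 2, -4]
R6 ← R6 + (1/2)·R1: [0, -1/2, 0, -1/2, 1]
R3 ← R3 − (1/6)·R2: [0, 0, 0, 0, 0]
R4 ← R4 + (2/3)·R2: [0, 0, 0, 0, 0]
R5 ← R5 − (2/3)·R2: [0, 0, 0, 0, 0]
R6 ← R6 + (1/6)·R2: [0, 0, 0, 0, 0]
2 nonzero rows, so rank(A) = 2.
A has 5 columns; by rank–nullity, nullity = 5 − 2 = 3.

3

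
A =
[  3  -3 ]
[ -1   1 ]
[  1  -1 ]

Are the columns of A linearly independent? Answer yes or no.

Row reduce A to echelon form.
R2 ← R2 + (1/3)·R1: [0, 0]
R3 ← R3 − (1/3)·R1: [0, 0]
1 pivot among 2 columns.
Only 1 < 2 pivot columns, so the columns are linearly dependent.

no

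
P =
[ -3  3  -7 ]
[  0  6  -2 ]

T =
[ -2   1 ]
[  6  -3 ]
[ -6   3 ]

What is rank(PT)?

1

First compute PT:
[[ 66, -33],
 [ 48, -24]]
Now row reduce the product.
R2 ← R2 − (8/11)·R1: [0, 0]
1 nonzero row, so rank(PT) = 1.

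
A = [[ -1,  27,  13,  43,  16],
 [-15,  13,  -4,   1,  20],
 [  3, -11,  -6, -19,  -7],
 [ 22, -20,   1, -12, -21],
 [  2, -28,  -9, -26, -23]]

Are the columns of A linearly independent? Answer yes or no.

Row reduce A to echelon form.
R2 ← R2 − (15)·R1: [0, -392, -199, -644, -220]
R3 ← R3 + (3)·R1: [0, 70, 33, 110, 41]
R4 ← R4 + (22)·R1: [0, 574, 287, 934, 331]
R5 ← R5 + (2)·R1: [0, 26, 17, 60, 9]
R3 ← R3 + (5/28)·R2: [0, 0, -71/28, -5, 12/7]
R4 ← R4 + (41/28)·R2: [0, 0, -123/28, -9, 62/7]
R5 ← R5 + (13/196)·R2: [0, 0, 745/196, 121/7, -274/49]
R4 ← R4 − (123/71)·R3: [0, 0, 0, -24/71, 418/71]
R5 ← R5 + (745/497)·R3: [0, 0, 0, 4866/497, -1502/497]
R5 ← R5 + (811/28)·R4: [0, 0, 0, 0, 335/2]
5 pivots among 5 columns.
Every column is a pivot column, so the columns are linearly independent.

yes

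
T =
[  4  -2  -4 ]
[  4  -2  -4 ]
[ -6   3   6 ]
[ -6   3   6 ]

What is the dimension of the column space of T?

Row reduce to echelon form.
R2 ← R2 − R1: [0, 0, 0]
R3 ← R3 + (3/2)·R1: [0, 0, 0]
R4 ← R4 + (3/2)·R1: [0, 0, 0]
Echelon form has 1 nonzero row, so rank(T) = 1.
The column space has dimension equal to the rank: 1.

1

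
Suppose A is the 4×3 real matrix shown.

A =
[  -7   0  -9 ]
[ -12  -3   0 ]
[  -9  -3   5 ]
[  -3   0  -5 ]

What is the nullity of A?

Row reduce to echelon form.
R2 ← R2 − (12/7)·R1: [0, -3, 108/7]
R3 ← R3 − (9/7)·R1: [0, -3, 116/7]
R4 ← R4 − (3/7)·R1: [0, 0, -8/7]
R3 ← R3 − R2: [0, 0, 8/7]
R4 ← R4 + R3: [0, 0, 0]
3 nonzero rows, so rank(A) = 3.
A has 3 columns; by rank–nullity, nullity = 3 − 3 = 0.

0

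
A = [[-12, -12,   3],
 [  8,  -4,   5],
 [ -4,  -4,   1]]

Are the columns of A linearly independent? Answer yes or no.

Row reduce A to echelon form.
R2 ← R2 + (2/3)·R1: [0, -12, 7]
R3 ← R3 − (1/3)·R1: [0, 0, 0]
2 pivots among 3 columns.
Only 2 < 3 pivot columns, so the columns are linearly dependent.

no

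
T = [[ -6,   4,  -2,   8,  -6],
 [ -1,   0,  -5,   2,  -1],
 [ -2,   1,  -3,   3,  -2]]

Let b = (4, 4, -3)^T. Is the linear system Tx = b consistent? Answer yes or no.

no

Row reduce the augmented matrix [T | b].
R2 ← R2 − (1/6)·R1: [0, -2/3, -14/3, 2/3, 0, 10/3]
R3 ← R3 − (1/3)·R1: [0, -1/3, -7/3, 1/3, 0, -13/3]
R3 ← R3 − (1/2)·R2: [0, 0, 0, 0, 0, -6]
The echelon form has 3 nonzero rows; the last pivot sits in the augmented column, so rank(T) = 2 but rank([T|b]) = 3.
Since the ranks differ, the system is inconsistent.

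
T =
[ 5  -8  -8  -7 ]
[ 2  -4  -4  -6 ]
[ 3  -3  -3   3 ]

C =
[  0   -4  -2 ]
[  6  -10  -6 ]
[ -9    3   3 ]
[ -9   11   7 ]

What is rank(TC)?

First compute TC:
[[ 87, -41, -35],
 [ 66, -46, -34],
 [-18,  42,  24]]
Now row reduce the product.
R2 ← R2 − (22/29)·R1: [0, -432/29, -216/29]
R3 ← R3 + (6/29)·R1: [0, 972/29, 486/29]
R3 ← R3 + (9/4)·R2: [0, 0, 0]
2 nonzero rows, so rank(TC) = 2.

2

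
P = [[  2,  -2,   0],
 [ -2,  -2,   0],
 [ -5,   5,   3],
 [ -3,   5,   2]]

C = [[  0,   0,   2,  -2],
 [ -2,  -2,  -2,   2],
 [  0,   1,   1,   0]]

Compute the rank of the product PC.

3

First compute PC:
[[  4,   4,   8,  -8],
 [  4,   4,   0,   0],
 [-10,  -7, -17,  20],
 [-10,  -8, -14,  16]]
Now row reduce the product.
R2 ← R2 − R1: [0, 0, -8, 8]
R3 ← R3 + (5/2)·R1: [0, 3, 3, 0]
R4 ← R4 + (5/2)·R1: [0, 2, 6, -4]
Swap R2 ↔ R3
R4 ← R4 − (2/3)·R2: [0, 0, 4, -4]
R4 ← R4 + (1/2)·R3: [0, 0, 0, 0]
3 nonzero rows, so rank(PC) = 3.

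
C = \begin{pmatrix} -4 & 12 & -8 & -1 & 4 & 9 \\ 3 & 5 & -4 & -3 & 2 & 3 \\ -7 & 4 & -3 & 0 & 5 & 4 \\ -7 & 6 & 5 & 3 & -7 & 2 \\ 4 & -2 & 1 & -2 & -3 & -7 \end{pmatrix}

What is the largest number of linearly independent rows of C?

5

Row reduce to echelon form.
R2 ← R2 + (3/4)·R1: [0, 14, -10, -15/4, 5, 39/4]
R3 ← R3 − (7/4)·R1: [0, -17, 11, 7/4, -2, -47/4]
R4 ← R4 − (7/4)·R1: [0, -15, 19, 19/4, -14, -55/4]
R5 ← R5 + R1: [0, 10, -7, -3, 1, 2]
R3 ← R3 + (17/14)·R2: [0, 0, -8/7, -157/56, 57/14, 5/56]
R4 ← R4 + (15/14)·R2: [0, 0, 58/7, 41/56, -121/14, -185/56]
R5 ← R5 − (5/7)·R2: [0, 0, 1/7, -9/28, -18/7, -139/28]
R4 ← R4 + (29/4)·R3: [0, 0, 0, -627/32, 167/8, -85/32]
R5 ← R5 + (1/8)·R3: [0, 0, 0, -43/64, -33/16, -317/64]
R5 ← R5 − (43/1254)·R4: [0, 0, 0, 0, -1742/627, -6097/1254]
Echelon form has 5 nonzero rows, so rank(C) = 5.
The rank gives the maximum number of linearly independent rows: 5.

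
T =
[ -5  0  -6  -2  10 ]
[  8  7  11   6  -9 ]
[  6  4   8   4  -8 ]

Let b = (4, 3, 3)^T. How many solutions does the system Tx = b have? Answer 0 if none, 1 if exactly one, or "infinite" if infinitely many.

0

Row reduce the augmented matrix [T | b].
R2 ← R2 + (8/5)·R1: [0, 7, 7/5, 14/5, 7, 47/5]
R3 ← R3 + (6/5)·R1: [0, 4, 4/5, 8/5, 4, 39/5]
R3 ← R3 − (4/7)·R2: [0, 0, 0, 0, 0, 17/7]
The echelon form has 3 nonzero rows; the last pivot sits in the augmented column, so rank(T) = 2 but rank([T|b]) = 3.
Since the ranks differ, the system is inconsistent.
It has no solutions.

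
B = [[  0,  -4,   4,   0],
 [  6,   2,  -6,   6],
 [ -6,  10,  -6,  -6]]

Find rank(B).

Row reduce to echelon form.
Swap R1 ↔ R2
R3 ← R3 + R1: [0, 12, -12, 0]
R3 ← R3 + (3)·R2: [0, 0, 0, 0]
Echelon form has 2 nonzero rows, so rank(B) = 2.

2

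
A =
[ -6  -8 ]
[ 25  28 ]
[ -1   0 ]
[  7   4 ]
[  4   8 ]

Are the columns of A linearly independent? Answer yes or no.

Row reduce A to echelon form.
R2 ← R2 + (25/6)·R1: [0, -16/3]
R3 ← R3 − (1/6)·R1: [0, 4/3]
R4 ← R4 + (7/6)·R1: [0, -16/3]
R5 ← R5 + (2/3)·R1: [0, 8/3]
R3 ← R3 + (1/4)·R2: [0, 0]
R4 ← R4 − R2: [0, 0]
R5 ← R5 + (1/2)·R2: [0, 0]
2 pivots among 2 columns.
Every column is a pivot column, so the columns are linearly independent.

yes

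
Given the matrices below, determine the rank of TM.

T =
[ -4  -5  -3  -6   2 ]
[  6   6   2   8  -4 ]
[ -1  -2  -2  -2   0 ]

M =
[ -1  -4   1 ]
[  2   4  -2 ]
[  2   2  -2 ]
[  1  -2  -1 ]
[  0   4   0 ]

First compute TM:
[[-18,  10,  18],
 [ 18, -28, -18],
 [ -9,  -4,   9]]
Now row reduce the product.
R2 ← R2 + R1: [0, -18, 0]
R3 ← R3 − (1/2)·R1: [0, -9, 0]
R3 ← R3 − (1/2)·R2: [0, 0, 0]
2 nonzero rows, so rank(TM) = 2.

2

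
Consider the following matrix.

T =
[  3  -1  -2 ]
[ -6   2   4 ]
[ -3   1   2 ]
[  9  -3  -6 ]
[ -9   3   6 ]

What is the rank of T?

1

Row reduce to echelon form.
R2 ← R2 + (2)·R1: [0, 0, 0]
R3 ← R3 + R1: [0, 0, 0]
R4 ← R4 − (3)·R1: [0, 0, 0]
R5 ← R5 + (3)·R1: [0, 0, 0]
Echelon form has 1 nonzero row, so rank(T) = 1.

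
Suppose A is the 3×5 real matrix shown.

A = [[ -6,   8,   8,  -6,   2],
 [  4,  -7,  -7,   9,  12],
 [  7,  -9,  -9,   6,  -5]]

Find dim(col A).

2

Row reduce to echelon form.
R2 ← R2 + (2/3)·R1: [0, -5/3, -5/3, 5, 40/3]
R3 ← R3 + (7/6)·R1: [0, 1/3, 1/3, -1, -8/3]
R3 ← R3 + (1/5)·R2: [0, 0, 0, 0, 0]
Echelon form has 2 nonzero rows, so rank(A) = 2.
The column space has dimension equal to the rank: 2.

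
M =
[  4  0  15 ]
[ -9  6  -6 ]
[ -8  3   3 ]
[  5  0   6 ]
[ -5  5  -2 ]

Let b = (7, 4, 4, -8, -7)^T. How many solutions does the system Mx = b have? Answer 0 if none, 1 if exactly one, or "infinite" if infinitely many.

Row reduce the augmented matrix [M | b].
R2 ← R2 + (9/4)·R1: [0, 6, 111/4, 79/4]
R3 ← R3 + (2)·R1: [0, 3, 33, 18]
R4 ← R4 − (5/4)·R1: [0, 0, -51/4, -67/4]
R5 ← R5 + (5/4)·R1: [0, 5, 67/4, 7/4]
R3 ← R3 − (1/2)·R2: [0, 0, 153/8, 65/8]
R5 ← R5 − (5/6)·R2: [0, 0, -51/8, -353/24]
R4 ← R4 + (2/3)·R3: [0, 0, 0, -34/3]
R5 ← R5 + (1/3)·R3: [0, 0, 0, -12]
R5 ← R5 − (18/17)·R4: [0, 0, 0, 0]
The echelon form has 4 nonzero rows; the last pivot sits in the augmented column, so rank(M) = 3 but rank([M|b]) = 4.
Since the ranks differ, the system is inconsistent.
It has no solutions.

0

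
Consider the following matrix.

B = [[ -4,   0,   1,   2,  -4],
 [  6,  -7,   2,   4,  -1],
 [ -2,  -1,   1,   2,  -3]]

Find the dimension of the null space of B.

3

Row reduce to echelon form.
R2 ← R2 + (3/2)·R1: [0, -7, 7/2, 7, -7]
R3 ← R3 − (1/2)·R1: [0, -1, 1/2, 1, -1]
R3 ← R3 − (1/7)·R2: [0, 0, 0, 0, 0]
2 nonzero rows, so rank(B) = 2.
B has 5 columns; by rank–nullity, nullity = 5 − 2 = 3.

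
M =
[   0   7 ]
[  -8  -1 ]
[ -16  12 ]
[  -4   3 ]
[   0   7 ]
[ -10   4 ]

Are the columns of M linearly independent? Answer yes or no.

Row reduce M to echelon form.
Swap R1 ↔ R2
R3 ← R3 − (2)·R1: [0, 14]
R4 ← R4 − (1/2)·R1: [0, 7/2]
R6 ← R6 − (5/4)·R1: [0, 21/4]
R3 ← R3 − (2)·R2: [0, 0]
R4 ← R4 − (1/2)·R2: [0, 0]
R5 ← R5 − R2: [0, 0]
R6 ← R6 − (3/4)·R2: [0, 0]
2 pivots among 2 columns.
Every column is a pivot column, so the columns are linearly independent.

yes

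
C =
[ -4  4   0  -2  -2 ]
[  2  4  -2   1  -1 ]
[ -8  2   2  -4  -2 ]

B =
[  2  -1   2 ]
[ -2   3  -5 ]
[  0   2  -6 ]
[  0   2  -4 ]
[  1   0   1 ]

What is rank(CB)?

First compute CB:
[[-18,  12, -22],
 [ -5,   8,  -9],
 [-22,  10, -24]]
Now row reduce the product.
R2 ← R2 − (5/18)·R1: [0, 14/3, -26/9]
R3 ← R3 − (11/9)·R1: [0, -14/3, 26/9]
R3 ← R3 + R2: [0, 0, 0]
2 nonzero rows, so rank(CB) = 2.

2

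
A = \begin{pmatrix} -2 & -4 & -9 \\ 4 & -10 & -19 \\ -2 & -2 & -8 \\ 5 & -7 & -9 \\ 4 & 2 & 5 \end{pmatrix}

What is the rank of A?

Row reduce to echelon form.
R2 ← R2 + (2)·R1: [0, -18, -37]
R3 ← R3 − R1: [0, 2, 1]
R4 ← R4 + (5/2)·R1: [0, -17, -63/2]
R5 ← R5 + (2)·R1: [0, -6, -13]
R3 ← R3 + (1/9)·R2: [0, 0, -28/9]
R4 ← R4 − (17/18)·R2: [0, 0, 31/9]
R5 ← R5 − (1/3)·R2: [0, 0, -2/3]
R4 ← R4 + (31/28)·R3: [0, 0, 0]
R5 ← R5 − (3/14)·R3: [0, 0, 0]
Echelon form has 3 nonzero rows, so rank(A) = 3.

3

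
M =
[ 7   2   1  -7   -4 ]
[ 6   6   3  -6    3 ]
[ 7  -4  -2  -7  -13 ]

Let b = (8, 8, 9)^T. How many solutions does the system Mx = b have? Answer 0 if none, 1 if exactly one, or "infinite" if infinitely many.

0

Row reduce the augmented matrix [M | b].
R2 ← R2 − (6/7)·R1: [0, 30/7, 15/7, 0, 45/7, 8/7]
R3 ← R3 − R1: [0, -6, -3, 0, -9, 1]
R3 ← R3 + (7/5)·R2: [0, 0, 0, 0, 0, 13/5]
The echelon form has 3 nonzero rows; the last pivot sits in the augmented column, so rank(M) = 2 but rank([M|b]) = 3.
Since the ranks differ, the system is inconsistent.
It has no solutions.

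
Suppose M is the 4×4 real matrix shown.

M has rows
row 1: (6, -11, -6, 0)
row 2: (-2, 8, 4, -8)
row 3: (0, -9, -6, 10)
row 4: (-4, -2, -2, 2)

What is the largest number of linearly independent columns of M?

4

Row reduce to echelon form.
R2 ← R2 + (1/3)·R1: [0, 13/3, 2, -8]
R4 ← R4 + (2/3)·R1: [0, -28/3, -6, 2]
R3 ← R3 + (27/13)·R2: [0, 0, -24/13, -86/13]
R4 ← R4 + (28/13)·R2: [0, 0, -22/13, -198/13]
R4 ← R4 − (11/12)·R3: [0, 0, 0, -55/6]
Echelon form has 4 nonzero rows, so rank(M) = 4.
The rank gives the maximum number of linearly independent columns: 4.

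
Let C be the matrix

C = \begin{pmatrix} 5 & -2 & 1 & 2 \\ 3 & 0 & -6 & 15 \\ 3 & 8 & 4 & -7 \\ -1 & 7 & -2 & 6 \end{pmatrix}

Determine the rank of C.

Row reduce to echelon form.
R2 ← R2 − (3/5)·R1: [0, 6/5, -33/5, 69/5]
R3 ← R3 − (3/5)·R1: [0, 46/5, 17/5, -41/5]
R4 ← R4 + (1/5)·R1: [0, 33/5, -9/5, 32/5]
R3 ← R3 − (23/3)·R2: [0, 0, 54, -114]
R4 ← R4 − (11/2)·R2: [0, 0, 69/2, -139/2]
R4 ← R4 − (23/36)·R3: [0, 0, 0, 10/3]
Echelon form has 4 nonzero rows, so rank(C) = 4.

4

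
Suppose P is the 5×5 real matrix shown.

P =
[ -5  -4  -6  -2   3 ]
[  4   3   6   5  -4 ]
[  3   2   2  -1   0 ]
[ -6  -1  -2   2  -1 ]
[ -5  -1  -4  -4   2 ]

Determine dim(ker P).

1

Row reduce to echelon form.
R2 ← R2 + (4/5)·R1: [0, -1/5, 6/5, 17/5, -8/5]
R3 ← R3 + (3/5)·R1: [0, -2/5, -8/5, -11/5, 9/5]
R4 ← R4 − (6/5)·R1: [0, 19/5, 26/5, 22/5, -23/5]
R5 ← R5 − R1: [0, 3, 2, -2, -1]
R3 ← R3 − (2)·R2: [0, 0, -4, -9, 5]
R4 ← R4 + (19)·R2: [0, 0, 28, 69, -35]
R5 ← R5 + (15)·R2: [0, 0, 20, 49, -25]
R4 ← R4 + (7)·R3: [0, 0, 0, 6, 0]
R5 ← R5 + (5)·R3: [0, 0, 0, 4, 0]
R5 ← R5 − (2/3)·R4: [0, 0, 0, 0, 0]
4 nonzero rows, so rank(P) = 4.
P has 5 columns; by rank–nullity, nullity = 5 − 4 = 1.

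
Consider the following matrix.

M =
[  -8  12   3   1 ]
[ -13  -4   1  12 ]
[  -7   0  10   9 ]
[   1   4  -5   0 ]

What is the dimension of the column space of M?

4

Row reduce to echelon form.
R2 ← R2 − (13/8)·R1: [0, -47/2, -31/8, 83/8]
R3 ← R3 − (7/8)·R1: [0, -21/2, 59/8, 65/8]
R4 ← R4 + (1/8)·R1: [0, 11/2, -37/8, 1/8]
R3 ← R3 − (21/47)·R2: [0, 0, 428/47, 164/47]
R4 ← R4 + (11/47)·R2: [0, 0, -260/47, 120/47]
R4 ← R4 + (65/107)·R3: [0, 0, 0, 500/107]
Echelon form has 4 nonzero rows, so rank(M) = 4.
The column space has dimension equal to the rank: 4.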